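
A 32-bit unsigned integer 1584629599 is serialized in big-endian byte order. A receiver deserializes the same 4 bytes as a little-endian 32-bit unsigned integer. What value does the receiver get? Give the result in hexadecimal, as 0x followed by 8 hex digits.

1584629599 in 32-bit hexadecimal is 0x5E73875F.
Stored big-endian, the bytes at ascending addresses are 5E 73 87 5F.
Read back as little-endian, the first byte is least significant, giving 0x5F87735E.

0x5F87735E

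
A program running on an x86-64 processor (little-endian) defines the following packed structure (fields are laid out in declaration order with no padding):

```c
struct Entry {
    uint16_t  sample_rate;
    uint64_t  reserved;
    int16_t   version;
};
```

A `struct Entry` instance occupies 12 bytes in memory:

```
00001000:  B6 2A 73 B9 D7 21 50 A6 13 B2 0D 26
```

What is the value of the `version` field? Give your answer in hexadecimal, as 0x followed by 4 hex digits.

0x260D

`version` follows `sample_rate` (2 B), `reserved` (8 B), so it starts at offset 2 + 8 = 10 and occupies 2 bytes.
Bytes at offsets 10..11: 0D 26.
Little-endian: lowest address holds the least-significant byte.
Reassemble most-significant byte first: 26 0D → 0x260D.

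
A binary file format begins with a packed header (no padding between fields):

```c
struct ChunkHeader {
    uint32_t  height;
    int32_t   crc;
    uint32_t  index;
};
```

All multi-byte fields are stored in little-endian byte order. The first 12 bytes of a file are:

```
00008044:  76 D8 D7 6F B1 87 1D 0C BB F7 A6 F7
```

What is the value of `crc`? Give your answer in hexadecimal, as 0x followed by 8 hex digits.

0x0C1D87B1

`crc` follows `height` (4 bytes), so it starts at byte offset 4 and occupies 4 bytes.
Bytes at offsets 4..7: B1 87 1D 0C.
In little-endian order the low byte comes first in memory.
Reassemble most-significant byte first: 0C 1D 87 B1 → 0x0C1D87B1.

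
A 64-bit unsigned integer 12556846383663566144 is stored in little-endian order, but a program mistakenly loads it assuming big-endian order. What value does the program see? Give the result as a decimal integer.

12556846383663566144 in 64-bit hexadecimal is 0xAE42E141C56A4D40.
Stored little-endian, the bytes at ascending addresses are 40 4D 6A C5 41 E1 42 AE.
Read back as big-endian, the last byte is least significant, giving 0x404D6AC541E142AE.
0x404D6AC541E142AE = 4633476987080491694.

4633476987080491694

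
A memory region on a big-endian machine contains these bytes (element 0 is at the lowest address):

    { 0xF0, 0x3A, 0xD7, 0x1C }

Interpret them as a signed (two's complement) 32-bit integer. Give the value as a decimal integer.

Big-endian stores the most-significant byte at the lowest address.
The bytes are already most-significant first: 0xF03AD71C.
Top bit is set, so as a signed 32-bit value this is 0xF03AD71C − 2^32 = -264579300.

-264579300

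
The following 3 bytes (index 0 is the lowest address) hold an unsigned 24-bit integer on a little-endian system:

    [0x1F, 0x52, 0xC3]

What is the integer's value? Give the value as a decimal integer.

12800543

Little-endian stores the least-significant byte at the lowest address.
Reassemble most-significant byte first: C3 52 1F → 0xC3521F.
0xC3521F = 12800543.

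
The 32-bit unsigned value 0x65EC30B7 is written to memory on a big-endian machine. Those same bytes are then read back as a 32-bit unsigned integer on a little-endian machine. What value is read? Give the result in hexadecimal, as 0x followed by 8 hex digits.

Stored big-endian, the bytes at ascending addresses are 65 EC 30 B7.
Read back as little-endian, the first byte is least significant, giving 0xB730EC65.

0xB730EC65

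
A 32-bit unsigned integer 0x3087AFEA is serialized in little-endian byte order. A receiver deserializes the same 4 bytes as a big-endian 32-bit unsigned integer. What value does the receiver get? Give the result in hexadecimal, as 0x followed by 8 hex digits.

0xEAAF8730

Stored little-endian, the bytes at ascending addresses are EA AF 87 30.
Read back as big-endian, the last byte is least significant, giving 0xEAAF8730.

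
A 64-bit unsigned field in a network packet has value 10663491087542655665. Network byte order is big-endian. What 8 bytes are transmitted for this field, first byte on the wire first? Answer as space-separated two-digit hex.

93 FC 54 A5 82 86 1A B1

10663491087542655665 in hexadecimal, padded to 64 bits, is 0x93FC54A582861AB1.
Split into bytes (most-significant first): 93 FC 54 A5 82 86 1A B1.
Big-endian stores the most-significant byte at the lowest address.
So the memory order matches the most-significant-first order: 93 FC 54 A5 82 86 1A B1.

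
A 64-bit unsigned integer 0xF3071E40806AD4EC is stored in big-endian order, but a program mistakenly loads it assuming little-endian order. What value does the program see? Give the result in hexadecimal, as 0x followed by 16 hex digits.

0xECD46A80401E07F3

Stored big-endian, the bytes at ascending addresses are F3 07 1E 40 80 6A D4 EC.
Read back as little-endian, the first byte is least significant, giving 0xECD46A80401E07F3.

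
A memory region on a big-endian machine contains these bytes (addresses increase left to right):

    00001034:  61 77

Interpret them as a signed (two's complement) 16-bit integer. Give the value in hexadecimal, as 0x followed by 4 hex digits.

Big-endian: lowest address holds the most-significant byte.
The bytes are already most-significant first: 0x6177.

0x6177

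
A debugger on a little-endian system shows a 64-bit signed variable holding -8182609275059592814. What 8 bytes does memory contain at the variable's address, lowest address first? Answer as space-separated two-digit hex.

92 A1 41 B8 37 88 71 8E

Two's complement of -8182609275059592814 in 64 bits: 8182609275059592814 = 0x718E77C847BE5E6E; invert → 0x8E718837B841A191; add 1 → 0x8E718837B841A192.
Split into bytes (most-significant first): 8E 71 88 37 B8 41 A1 92.
In little-endian order the low byte comes first in memory.
So at ascending addresses the bytes are 92 A1 41 B8 37 88 71 8E.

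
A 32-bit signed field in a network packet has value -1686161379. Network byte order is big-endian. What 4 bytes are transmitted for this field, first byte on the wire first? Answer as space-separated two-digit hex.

9B 7F 38 1D

Two's complement of -1686161379 in 32 bits: 1686161379 = 0x6480C7E3; invert → 0x9B7F381C; add 1 → 0x9B7F381D.
Split into bytes (most-significant first): 9B 7F 38 1D.
Big-endian: lowest address holds the most-significant byte.
So the memory order matches the most-significant-first order: 9B 7F 38 1D.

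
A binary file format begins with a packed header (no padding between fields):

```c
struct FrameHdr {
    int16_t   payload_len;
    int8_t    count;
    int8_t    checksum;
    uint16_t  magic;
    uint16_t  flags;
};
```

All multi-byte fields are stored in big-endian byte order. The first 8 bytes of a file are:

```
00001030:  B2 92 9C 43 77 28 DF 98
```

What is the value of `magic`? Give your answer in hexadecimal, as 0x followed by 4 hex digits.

0x7728

`magic` follows `payload_len` (2 B), `count` (1 B), `checksum` (1 B), so it starts at offset 2 + 1 + 1 = 4 and occupies 2 bytes.
Bytes at offsets 4..5: 77 28.
Big-endian stores the most-significant byte at the lowest address.
The bytes are already most-significant first: 0x7728.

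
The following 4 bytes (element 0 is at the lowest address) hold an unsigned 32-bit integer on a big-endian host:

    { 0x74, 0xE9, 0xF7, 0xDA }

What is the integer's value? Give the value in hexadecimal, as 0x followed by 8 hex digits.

0x74E9F7DA

Big-endian stores the most-significant byte at the lowest address.
The bytes are already most-significant first: 0x74E9F7DA.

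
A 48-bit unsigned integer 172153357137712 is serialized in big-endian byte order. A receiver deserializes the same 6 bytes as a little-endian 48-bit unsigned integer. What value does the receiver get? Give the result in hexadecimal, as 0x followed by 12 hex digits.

172153357137712 in 48-bit hexadecimal is 0x9C9293B2F730.
Stored big-endian, the bytes at ascending addresses are 9C 92 93 B2 F7 30.
Read back as little-endian, the first byte is least significant, giving 0x30F7B293929C.

0x30F7B293929C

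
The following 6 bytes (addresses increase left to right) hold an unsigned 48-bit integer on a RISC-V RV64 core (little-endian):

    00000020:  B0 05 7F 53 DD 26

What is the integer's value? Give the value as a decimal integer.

Little-endian stores the least-significant byte at the lowest address.
Reassemble most-significant byte first: 26 DD 53 7F 05 B0 → 0x26DD537F05B0.
0x26DD537F05B0 = 42732030461360.

42732030461360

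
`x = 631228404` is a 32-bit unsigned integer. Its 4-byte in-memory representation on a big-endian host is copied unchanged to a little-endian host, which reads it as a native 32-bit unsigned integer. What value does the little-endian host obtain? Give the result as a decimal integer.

4106723109

631228404 in 32-bit hexadecimal is 0x259FC7F4.
Stored big-endian, the bytes at ascending addresses are 25 9F C7 F4.
Read back as little-endian, the first byte is least significant, giving 0xF4C79F25.
0xF4C79F25 = 4106723109.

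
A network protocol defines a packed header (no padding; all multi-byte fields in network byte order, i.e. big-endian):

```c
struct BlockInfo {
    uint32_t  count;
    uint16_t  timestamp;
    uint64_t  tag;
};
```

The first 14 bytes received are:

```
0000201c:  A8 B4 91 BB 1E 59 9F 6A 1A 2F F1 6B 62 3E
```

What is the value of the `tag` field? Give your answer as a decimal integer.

11487022592778003006

`tag` follows `count` (4 B), `timestamp` (2 B), so it starts at offset 4 + 2 = 6 and occupies 8 bytes.
Bytes at offsets 6..13: 9F 6A 1A 2F F1 6B 62 3E.
In big-endian order the high byte comes first in memory.
The bytes are already most-significant first: 0x9F6A1A2FF16B623E.
0x9F6A1A2FF16B623E = 11487022592778003006.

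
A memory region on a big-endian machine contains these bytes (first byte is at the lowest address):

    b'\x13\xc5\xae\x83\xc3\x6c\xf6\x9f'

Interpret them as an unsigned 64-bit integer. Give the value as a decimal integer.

1424736738075276959

Big-endian: lowest address holds the most-significant byte.
The bytes are already most-significant first: 0x13C5AE83C36CF69F.
0x13C5AE83C36CF69F = 1424736738075276959.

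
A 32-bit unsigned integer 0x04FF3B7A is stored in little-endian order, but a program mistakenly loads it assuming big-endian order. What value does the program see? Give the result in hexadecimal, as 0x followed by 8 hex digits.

Stored little-endian, the bytes at ascending addresses are 7A 3B FF 04.
Read back as big-endian, the last byte is least significant, giving 0x7A3BFF04.

0x7A3BFF04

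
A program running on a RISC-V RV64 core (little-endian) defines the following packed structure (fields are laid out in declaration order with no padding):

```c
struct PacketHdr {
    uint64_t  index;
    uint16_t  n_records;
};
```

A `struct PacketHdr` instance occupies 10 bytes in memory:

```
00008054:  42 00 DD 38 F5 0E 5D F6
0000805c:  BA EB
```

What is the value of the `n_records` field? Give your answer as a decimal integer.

`n_records` follows `index` (8 bytes), so it starts at byte offset 8 and occupies 2 bytes.
Bytes at offsets 8..9: BA EB.
Little-endian: lowest address holds the least-significant byte.
Reassemble most-significant byte first: EB BA → 0xEBBA.
0xEBBA = 60346.

60346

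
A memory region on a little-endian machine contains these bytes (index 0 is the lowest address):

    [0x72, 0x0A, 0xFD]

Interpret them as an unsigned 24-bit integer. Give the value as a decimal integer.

Little-endian: lowest address holds the least-significant byte.
Reassemble most-significant byte first: FD 0A 72 → 0xFD0A72.
0xFD0A72 = 16583282.

16583282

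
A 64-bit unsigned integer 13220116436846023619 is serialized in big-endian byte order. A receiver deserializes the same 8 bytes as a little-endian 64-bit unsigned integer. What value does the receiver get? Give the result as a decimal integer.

14092750783846643639

13220116436846023619 in 64-bit hexadecimal is 0xB77749DB2B8293C3.
Stored big-endian, the bytes at ascending addresses are B7 77 49 DB 2B 82 93 C3.
Read back as little-endian, the first byte is least significant, giving 0xC393822BDB4977B7.
0xC393822BDB4977B7 = 14092750783846643639.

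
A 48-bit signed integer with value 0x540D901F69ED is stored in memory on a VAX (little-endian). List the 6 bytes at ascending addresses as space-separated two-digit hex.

Split into bytes (most-significant first): 54 0D 90 1F 69 ED.
In little-endian order the low byte comes first in memory.
So at ascending addresses the bytes are ED 69 1F 90 0D 54.

ED 69 1F 90 0D 54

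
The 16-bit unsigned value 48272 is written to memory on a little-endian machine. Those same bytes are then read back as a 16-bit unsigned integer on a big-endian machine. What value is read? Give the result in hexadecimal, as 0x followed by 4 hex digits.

0x90BC

48272 in 16-bit hexadecimal is 0xBC90.
Stored little-endian, the bytes at ascending addresses are 90 BC.
Read back as big-endian, the last byte is least significant, giving 0x90BC.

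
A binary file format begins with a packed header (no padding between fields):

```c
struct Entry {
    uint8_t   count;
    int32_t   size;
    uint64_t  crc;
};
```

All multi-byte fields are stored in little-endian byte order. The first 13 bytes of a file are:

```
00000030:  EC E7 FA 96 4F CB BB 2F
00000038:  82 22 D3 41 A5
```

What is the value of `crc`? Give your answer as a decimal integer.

11908031034910817227

`crc` follows `count` (1 B), `size` (4 B), so it starts at offset 1 + 4 = 5 and occupies 8 bytes.
Bytes at offsets 5..12: CB BB 2F 82 22 D3 41 A5.
Little-endian: lowest address holds the least-significant byte.
Reassemble most-significant byte first: A5 41 D3 22 82 2F BB CB → 0xA541D322822FBBCB.
0xA541D322822FBBCB = 11908031034910817227.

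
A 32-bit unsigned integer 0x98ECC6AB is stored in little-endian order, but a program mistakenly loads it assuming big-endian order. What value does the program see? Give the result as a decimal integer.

2881940632

Stored little-endian, the bytes at ascending addresses are AB C6 EC 98.
Read back as big-endian, the last byte is least significant, giving 0xABC6EC98.
0xABC6EC98 = 2881940632.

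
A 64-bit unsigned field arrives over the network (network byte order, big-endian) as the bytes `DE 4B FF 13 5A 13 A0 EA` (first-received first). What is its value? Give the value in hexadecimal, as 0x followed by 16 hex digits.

0xDE4BFF135A13A0EA

Big-endian stores the most-significant byte at the lowest address.
The bytes are already most-significant first: 0xDE4BFF135A13A0EA.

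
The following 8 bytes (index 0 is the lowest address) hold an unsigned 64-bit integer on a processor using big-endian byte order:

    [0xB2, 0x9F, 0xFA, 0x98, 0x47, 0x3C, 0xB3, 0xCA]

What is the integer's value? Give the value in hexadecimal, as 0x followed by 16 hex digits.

In big-endian order the high byte comes first in memory.
The bytes are already most-significant first: 0xB29FFA98473CB3CA.

0xB29FFA98473CB3CA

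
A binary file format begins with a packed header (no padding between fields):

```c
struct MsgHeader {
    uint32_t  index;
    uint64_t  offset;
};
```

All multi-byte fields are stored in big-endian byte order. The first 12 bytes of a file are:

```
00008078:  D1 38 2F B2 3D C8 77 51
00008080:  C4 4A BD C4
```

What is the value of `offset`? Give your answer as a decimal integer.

4451939424725024196

`offset` follows `index` (4 bytes), so it starts at byte offset 4 and occupies 8 bytes.
Bytes at offsets 4..11: 3D C8 77 51 C4 4A BD C4.
Big-endian stores the most-significant byte at the lowest address.
The bytes are already most-significant first: 0x3DC87751C44ABDC4.
0x3DC87751C44ABDC4 = 4451939424725024196.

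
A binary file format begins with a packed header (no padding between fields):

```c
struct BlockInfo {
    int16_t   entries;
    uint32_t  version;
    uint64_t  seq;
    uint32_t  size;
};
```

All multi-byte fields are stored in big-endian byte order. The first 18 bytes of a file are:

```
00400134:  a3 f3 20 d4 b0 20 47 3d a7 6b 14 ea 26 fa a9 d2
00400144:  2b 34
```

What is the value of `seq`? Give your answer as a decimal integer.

`seq` follows `entries` (2 B), `version` (4 B), so it starts at offset 2 + 4 = 6 and occupies 8 bytes.
Bytes at offsets 6..13: 47 3D A7 6B 14 EA 26 FA.
Big-endian: lowest address holds the most-significant byte.
The bytes are already most-significant first: 0x473DA76B14EA26FA.
0x473DA76B14EA26FA = 5133443228626462458.

5133443228626462458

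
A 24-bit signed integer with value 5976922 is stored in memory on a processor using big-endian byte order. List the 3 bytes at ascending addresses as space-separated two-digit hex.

5B 33 5A

5976922 in hexadecimal, padded to 24 bits, is 0x5B335A.
Split into bytes (most-significant first): 5B 33 5A.
In big-endian order the high byte comes first in memory.
So the memory order matches the most-significant-first order: 5B 33 5A.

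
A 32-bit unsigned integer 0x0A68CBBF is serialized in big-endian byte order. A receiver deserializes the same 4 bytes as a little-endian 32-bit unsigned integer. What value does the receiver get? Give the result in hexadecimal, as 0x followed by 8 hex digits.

Stored big-endian, the bytes at ascending addresses are 0A 68 CB BF.
Read back as little-endian, the first byte is least significant, giving 0xBFCB680A.

0xBFCB680A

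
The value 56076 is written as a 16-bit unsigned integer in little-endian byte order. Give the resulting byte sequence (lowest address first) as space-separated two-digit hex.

0C DB

56076 in hexadecimal, padded to 16 bits, is 0xDB0C.
Split into bytes (most-significant first): DB 0C.
Little-endian: lowest address holds the least-significant byte.
So at ascending addresses the bytes are 0C DB.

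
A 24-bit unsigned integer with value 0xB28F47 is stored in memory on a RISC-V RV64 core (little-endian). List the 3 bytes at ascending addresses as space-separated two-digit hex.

47 8F B2

Split into bytes (most-significant first): B2 8F 47.
Little-endian stores the least-significant byte at the lowest address.
So at ascending addresses the bytes are 47 8F B2.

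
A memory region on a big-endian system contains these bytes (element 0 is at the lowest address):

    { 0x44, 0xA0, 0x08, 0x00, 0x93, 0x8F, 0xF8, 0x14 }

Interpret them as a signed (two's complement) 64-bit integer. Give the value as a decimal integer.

In big-endian order the high byte comes first in memory.
The bytes are already most-significant first: 0x44A00800938FF814.
0x44A00800938FF814 = 4944961189421512724.

4944961189421512724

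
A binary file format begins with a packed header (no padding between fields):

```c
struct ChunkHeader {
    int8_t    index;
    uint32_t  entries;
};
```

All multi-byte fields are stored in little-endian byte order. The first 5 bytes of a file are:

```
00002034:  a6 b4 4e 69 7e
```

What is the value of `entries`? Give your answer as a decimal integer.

2120830644

`entries` follows `index` (1 byte), so it starts at byte offset 1 and occupies 4 bytes.
Bytes at offsets 1..4: B4 4E 69 7E.
Little-endian: lowest address holds the least-significant byte.
Reassemble most-significant byte first: 7E 69 4E B4 → 0x7E694EB4.
0x7E694EB4 = 2120830644.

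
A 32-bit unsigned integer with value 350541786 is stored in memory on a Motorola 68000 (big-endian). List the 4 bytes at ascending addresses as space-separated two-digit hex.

350541786 in hexadecimal, padded to 32 bits, is 0x14E4D7DA.
Split into bytes (most-significant first): 14 E4 D7 DA.
In big-endian order the high byte comes first in memory.
So the memory order matches the most-significant-first order: 14 E4 D7 DA.

14 E4 D7 DA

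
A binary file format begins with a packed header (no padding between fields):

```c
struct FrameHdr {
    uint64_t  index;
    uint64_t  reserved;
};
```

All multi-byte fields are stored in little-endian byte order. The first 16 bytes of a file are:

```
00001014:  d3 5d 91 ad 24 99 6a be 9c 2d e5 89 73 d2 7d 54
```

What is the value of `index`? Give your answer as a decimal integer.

`index` is the first field, at byte offset 0, occupying 8 bytes.
Bytes at offsets 0..7: D3 5D 91 AD 24 99 6A BE.
Little-endian stores the least-significant byte at the lowest address.
Reassemble most-significant byte first: BE 6A 99 24 AD 91 5D D3 → 0xBE6A9924AD915DD3.
0xBE6A9924AD915DD3 = 13720947597547494867.

13720947597547494867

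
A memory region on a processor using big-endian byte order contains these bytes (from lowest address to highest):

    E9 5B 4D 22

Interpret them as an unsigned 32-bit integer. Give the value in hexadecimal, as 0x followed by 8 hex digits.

0xE95B4D22

Big-endian stores the most-significant byte at the lowest address.
The bytes are already most-significant first: 0xE95B4D22.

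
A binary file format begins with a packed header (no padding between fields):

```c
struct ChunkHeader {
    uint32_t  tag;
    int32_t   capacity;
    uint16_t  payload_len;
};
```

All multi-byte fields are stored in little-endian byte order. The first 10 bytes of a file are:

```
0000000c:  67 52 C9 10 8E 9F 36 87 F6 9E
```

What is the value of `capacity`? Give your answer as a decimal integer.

`capacity` follows `tag` (4 bytes), so it starts at byte offset 4 and occupies 4 bytes.
Bytes at offsets 4..7: 8E 9F 36 87.
Little-endian stores the least-significant byte at the lowest address.
Reassemble most-significant byte first: 87 36 9F 8E → 0x87369F8E.
Top bit is set, so as a signed 32-bit value this is 0x87369F8E − 2^32 = -2026463346.

-2026463346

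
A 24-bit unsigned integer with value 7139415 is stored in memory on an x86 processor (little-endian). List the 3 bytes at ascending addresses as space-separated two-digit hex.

7139415 in hexadecimal, padded to 24 bits, is 0x6CF057.
Split into bytes (most-significant first): 6C F0 57.
Little-endian: lowest address holds the least-significant byte.
So at ascending addresses the bytes are 57 F0 6C.

57 F0 6C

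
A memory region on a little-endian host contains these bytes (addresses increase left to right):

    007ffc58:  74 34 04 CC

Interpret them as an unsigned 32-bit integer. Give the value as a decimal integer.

3422827636

Little-endian stores the least-significant byte at the lowest address.
Reassemble most-significant byte first: CC 04 34 74 → 0xCC043474.
0xCC043474 = 3422827636.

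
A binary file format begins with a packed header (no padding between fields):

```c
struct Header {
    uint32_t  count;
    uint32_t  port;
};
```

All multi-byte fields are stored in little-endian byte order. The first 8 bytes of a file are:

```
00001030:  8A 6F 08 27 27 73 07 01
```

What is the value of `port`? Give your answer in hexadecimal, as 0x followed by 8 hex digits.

0x01077327

`port` follows `count` (4 bytes), so it starts at byte offset 4 and occupies 4 bytes.
Bytes at offsets 4..7: 27 73 07 01.
In little-endian order the low byte comes first in memory.
Reassemble most-significant byte first: 01 07 73 27 → 0x01077327.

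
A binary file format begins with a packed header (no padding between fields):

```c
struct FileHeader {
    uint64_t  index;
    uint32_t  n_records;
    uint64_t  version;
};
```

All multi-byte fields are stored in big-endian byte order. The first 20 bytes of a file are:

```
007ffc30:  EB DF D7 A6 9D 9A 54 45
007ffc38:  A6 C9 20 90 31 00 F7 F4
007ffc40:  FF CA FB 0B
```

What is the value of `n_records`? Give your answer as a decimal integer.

2798198928

`n_records` follows `index` (8 bytes), so it starts at byte offset 8 and occupies 4 bytes.
Bytes at offsets 8..11: A6 C9 20 90.
Big-endian: lowest address holds the most-significant byte.
The bytes are already most-significant first: 0xA6C92090.
0xA6C92090 = 2798198928.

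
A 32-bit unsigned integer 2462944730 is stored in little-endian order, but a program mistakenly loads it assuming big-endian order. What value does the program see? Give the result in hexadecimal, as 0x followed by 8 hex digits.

0xDA8DCD92

2462944730 in 32-bit hexadecimal is 0x92CD8DDA.
Stored little-endian, the bytes at ascending addresses are DA 8D CD 92.
Read back as big-endian, the last byte is least significant, giving 0xDA8DCD92.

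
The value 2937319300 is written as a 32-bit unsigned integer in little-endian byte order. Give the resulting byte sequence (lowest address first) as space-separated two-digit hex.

2937319300 in hexadecimal, padded to 32 bits, is 0xAF13EF84.
Split into bytes (most-significant first): AF 13 EF 84.
Little-endian stores the least-significant byte at the lowest address.
So at ascending addresses the bytes are 84 EF 13 AF.

84 EF 13 AF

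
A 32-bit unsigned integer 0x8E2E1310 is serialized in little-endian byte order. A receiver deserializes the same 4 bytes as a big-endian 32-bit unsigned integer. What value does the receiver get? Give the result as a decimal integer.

269692558

Stored little-endian, the bytes at ascending addresses are 10 13 2E 8E.
Read back as big-endian, the last byte is least significant, giving 0x10132E8E.
0x10132E8E = 269692558.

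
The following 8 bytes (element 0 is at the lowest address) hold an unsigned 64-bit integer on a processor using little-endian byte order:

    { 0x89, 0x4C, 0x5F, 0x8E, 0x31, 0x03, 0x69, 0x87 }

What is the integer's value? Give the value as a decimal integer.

9757333579051781257

Little-endian: lowest address holds the least-significant byte.
Reassemble most-significant byte first: 87 69 03 31 8E 5F 4C 89 → 0x876903318E5F4C89.
0x876903318E5F4C89 = 9757333579051781257.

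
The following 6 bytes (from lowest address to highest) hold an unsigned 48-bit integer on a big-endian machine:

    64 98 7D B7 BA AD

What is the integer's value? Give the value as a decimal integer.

In big-endian order the high byte comes first in memory.
The bytes are already most-significant first: 0x64987DB7BAAD.
0x64987DB7BAAD = 110606106999469.

110606106999469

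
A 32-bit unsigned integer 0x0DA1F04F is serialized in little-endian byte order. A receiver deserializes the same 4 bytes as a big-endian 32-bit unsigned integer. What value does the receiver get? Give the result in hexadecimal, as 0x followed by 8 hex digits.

Stored little-endian, the bytes at ascending addresses are 4F F0 A1 0D.
Read back as big-endian, the last byte is least significant, giving 0x4FF0A10D.

0x4FF0A10D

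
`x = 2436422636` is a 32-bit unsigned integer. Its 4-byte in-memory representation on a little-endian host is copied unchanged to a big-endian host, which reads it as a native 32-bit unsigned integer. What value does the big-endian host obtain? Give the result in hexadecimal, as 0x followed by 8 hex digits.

2436422636 in 32-bit hexadecimal is 0x9138DBEC.
Stored little-endian, the bytes at ascending addresses are EC DB 38 91.
Read back as big-endian, the last byte is least significant, giving 0xECDB3891.

0xECDB3891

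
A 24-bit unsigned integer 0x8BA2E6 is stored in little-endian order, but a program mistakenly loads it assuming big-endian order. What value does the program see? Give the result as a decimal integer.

Stored little-endian, the bytes at ascending addresses are E6 A2 8B.
Read back as big-endian, the last byte is least significant, giving 0xE6A28B.
0xE6A28B = 15114891.

15114891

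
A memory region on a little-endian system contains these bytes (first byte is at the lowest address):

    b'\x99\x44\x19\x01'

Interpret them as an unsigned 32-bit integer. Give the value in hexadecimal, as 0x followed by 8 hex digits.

0x01194499

Little-endian: lowest address holds the least-significant byte.
Reassemble most-significant byte first: 01 19 44 99 → 0x01194499.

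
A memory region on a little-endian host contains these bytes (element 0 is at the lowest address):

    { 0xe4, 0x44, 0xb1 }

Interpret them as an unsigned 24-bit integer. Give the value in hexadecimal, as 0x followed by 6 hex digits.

0xB144E4

Little-endian: lowest address holds the least-significant byte.
Reassemble most-significant byte first: B1 44 E4 → 0xB144E4.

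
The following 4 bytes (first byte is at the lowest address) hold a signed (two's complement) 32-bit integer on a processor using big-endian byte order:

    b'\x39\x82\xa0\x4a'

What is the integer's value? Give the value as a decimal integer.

In big-endian order the high byte comes first in memory.
The bytes are already most-significant first: 0x3982A04A.
0x3982A04A = 964862026.

964862026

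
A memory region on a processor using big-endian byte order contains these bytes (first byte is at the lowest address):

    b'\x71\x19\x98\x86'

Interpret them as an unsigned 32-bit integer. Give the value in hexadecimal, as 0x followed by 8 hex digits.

0x71199886

Big-endian stores the most-significant byte at the lowest address.
The bytes are already most-significant first: 0x71199886.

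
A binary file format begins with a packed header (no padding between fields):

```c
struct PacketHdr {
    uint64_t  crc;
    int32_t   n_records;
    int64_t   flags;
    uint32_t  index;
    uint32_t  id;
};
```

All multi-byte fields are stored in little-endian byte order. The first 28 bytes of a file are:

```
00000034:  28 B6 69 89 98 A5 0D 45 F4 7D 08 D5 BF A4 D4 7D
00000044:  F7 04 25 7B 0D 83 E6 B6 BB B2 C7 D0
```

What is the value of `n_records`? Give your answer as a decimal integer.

-720863756

`n_records` follows `crc` (8 bytes), so it starts at byte offset 8 and occupies 4 bytes.
Bytes at offsets 8..11: F4 7D 08 D5.
Little-endian: lowest address holds the least-significant byte.
Reassemble most-significant byte first: D5 08 7D F4 → 0xD5087DF4.
Top bit is set, so as a signed 32-bit value this is 0xD5087DF4 − 2^32 = -720863756.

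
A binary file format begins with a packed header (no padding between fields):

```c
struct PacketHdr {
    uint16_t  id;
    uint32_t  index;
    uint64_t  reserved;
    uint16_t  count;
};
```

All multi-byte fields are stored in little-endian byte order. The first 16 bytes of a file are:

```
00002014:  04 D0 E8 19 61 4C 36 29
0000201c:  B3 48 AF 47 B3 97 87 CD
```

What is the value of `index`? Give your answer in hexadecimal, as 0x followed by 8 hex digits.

0x4C6119E8

`index` follows `id` (2 bytes), so it starts at byte offset 2 and occupies 4 bytes.
Bytes at offsets 2..5: E8 19 61 4C.
In little-endian order the low byte comes first in memory.
Reassemble most-significant byte first: 4C 61 19 E8 → 0x4C6119E8.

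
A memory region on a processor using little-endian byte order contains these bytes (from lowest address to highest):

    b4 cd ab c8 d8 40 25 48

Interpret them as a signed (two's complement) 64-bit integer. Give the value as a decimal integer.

5198632644692921780

In little-endian order the low byte comes first in memory.
Reassemble most-significant byte first: 48 25 40 D8 C8 AB CD B4 → 0x482540D8C8ABCDB4.
0x482540D8C8ABCDB4 = 5198632644692921780.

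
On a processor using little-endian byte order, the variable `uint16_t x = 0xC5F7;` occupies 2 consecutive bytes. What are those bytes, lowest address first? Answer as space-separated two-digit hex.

F7 C5

Split into bytes (most-significant first): C5 F7.
In little-endian order the low byte comes first in memory.
So at ascending addresses the bytes are F7 C5.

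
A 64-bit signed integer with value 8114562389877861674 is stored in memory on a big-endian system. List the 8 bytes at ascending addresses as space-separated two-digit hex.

70 9C B7 80 34 6A 2D 2A

8114562389877861674 in hexadecimal, padded to 64 bits, is 0x709CB780346A2D2A.
Split into bytes (most-significant first): 70 9C B7 80 34 6A 2D 2A.
Big-endian stores the most-significant byte at the lowest address.
So the memory order matches the most-significant-first order: 70 9C B7 80 34 6A 2D 2A.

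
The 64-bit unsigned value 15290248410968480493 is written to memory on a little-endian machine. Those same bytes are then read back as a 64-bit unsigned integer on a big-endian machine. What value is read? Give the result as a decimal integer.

17139082971628646868

15290248410968480493 in 64-bit hexadecimal is 0xD431DFEB2741DAED.
Stored little-endian, the bytes at ascending addresses are ED DA 41 27 EB DF 31 D4.
Read back as big-endian, the last byte is least significant, giving 0xEDDA4127EBDF31D4.
0xEDDA4127EBDF31D4 = 17139082971628646868.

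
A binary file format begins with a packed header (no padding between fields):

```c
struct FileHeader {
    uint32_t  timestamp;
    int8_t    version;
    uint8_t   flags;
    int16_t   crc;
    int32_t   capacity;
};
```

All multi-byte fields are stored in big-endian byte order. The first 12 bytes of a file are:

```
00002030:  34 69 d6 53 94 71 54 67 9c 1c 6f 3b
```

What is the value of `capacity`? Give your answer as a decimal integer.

-1675858117

`capacity` follows `timestamp` (4 B), `version` (1 B), `flags` (1 B), `crc` (2 B), so it starts at offset 4 + 1 + 1 + 2 = 8 and occupies 4 bytes.
Bytes at offsets 8..11: 9C 1C 6F 3B.
Big-endian stores the most-significant byte at the lowest address.
The bytes are already most-significant first: 0x9C1C6F3B.
Top bit is set, so as a signed 32-bit value this is 0x9C1C6F3B − 2^32 = -1675858117.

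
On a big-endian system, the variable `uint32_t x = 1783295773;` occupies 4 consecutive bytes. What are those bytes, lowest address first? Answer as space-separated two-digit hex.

1783295773 in hexadecimal, padded to 32 bits, is 0x6A4AEF1D.
Split into bytes (most-significant first): 6A 4A EF 1D.
Big-endian: lowest address holds the most-significant byte.
So the memory order matches the most-significant-first order: 6A 4A EF 1D.

6A 4A EF 1D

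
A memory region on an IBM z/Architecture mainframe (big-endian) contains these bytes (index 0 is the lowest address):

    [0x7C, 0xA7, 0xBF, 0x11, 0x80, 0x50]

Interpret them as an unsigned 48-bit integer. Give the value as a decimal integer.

137059906977872

Big-endian: lowest address holds the most-significant byte.
The bytes are already most-significant first: 0x7CA7BF118050.
0x7CA7BF118050 = 137059906977872.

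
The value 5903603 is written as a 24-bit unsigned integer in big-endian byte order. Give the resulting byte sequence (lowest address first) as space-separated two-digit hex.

5903603 in hexadecimal, padded to 24 bits, is 0x5A14F3.
Split into bytes (most-significant first): 5A 14 F3.
Big-endian: lowest address holds the most-significant byte.
So the memory order matches the most-significant-first order: 5A 14 F3.

5A 14 F3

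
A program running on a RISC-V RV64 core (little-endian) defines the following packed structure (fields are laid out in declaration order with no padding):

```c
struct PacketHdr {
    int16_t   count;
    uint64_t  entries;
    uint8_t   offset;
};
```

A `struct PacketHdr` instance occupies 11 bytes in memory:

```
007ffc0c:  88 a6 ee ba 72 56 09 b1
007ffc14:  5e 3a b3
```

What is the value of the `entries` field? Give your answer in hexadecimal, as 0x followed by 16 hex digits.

0x3A5EB1095672BAEE

`entries` follows `count` (2 bytes), so it starts at byte offset 2 and occupies 8 bytes.
Bytes at offsets 2..9: EE BA 72 56 09 B1 5E 3A.
Little-endian stores the least-significant byte at the lowest address.
Reassemble most-significant byte first: 3A 5E B1 09 56 72 BA EE → 0x3A5EB1095672BAEE.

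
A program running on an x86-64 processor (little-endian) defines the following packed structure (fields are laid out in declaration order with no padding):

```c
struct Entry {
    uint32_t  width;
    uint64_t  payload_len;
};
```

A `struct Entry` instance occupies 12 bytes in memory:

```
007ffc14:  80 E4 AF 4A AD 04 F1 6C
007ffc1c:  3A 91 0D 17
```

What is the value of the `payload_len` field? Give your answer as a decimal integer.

1661143517691446445

`payload_len` follows `width` (4 bytes), so it starts at byte offset 4 and occupies 8 bytes.
Bytes at offsets 4..11: AD 04 F1 6C 3A 91 0D 17.
Little-endian stores the least-significant byte at the lowest address.
Reassemble most-significant byte first: 17 0D 91 3A 6C F1 04 AD → 0x170D913A6CF104AD.
0x170D913A6CF104AD = 1661143517691446445.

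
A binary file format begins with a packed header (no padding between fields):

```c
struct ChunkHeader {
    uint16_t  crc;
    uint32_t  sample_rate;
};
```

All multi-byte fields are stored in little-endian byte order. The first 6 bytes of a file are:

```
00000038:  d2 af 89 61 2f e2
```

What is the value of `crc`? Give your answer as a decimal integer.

`crc` is the first field, at byte offset 0, occupying 2 bytes.
Bytes at offsets 0..1: D2 AF.
Little-endian stores the least-significant byte at the lowest address.
Reassemble most-significant byte first: AF D2 → 0xAFD2.
0xAFD2 = 45010.

45010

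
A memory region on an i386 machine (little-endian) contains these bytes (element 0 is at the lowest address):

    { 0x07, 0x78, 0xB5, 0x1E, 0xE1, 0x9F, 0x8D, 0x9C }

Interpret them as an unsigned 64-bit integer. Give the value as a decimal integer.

Little-endian: lowest address holds the least-significant byte.
Reassemble most-significant byte first: 9C 8D 9F E1 1E B5 78 07 → 0x9C8D9FE11EB57807.
0x9C8D9FE11EB57807 = 11280848430864627719.

11280848430864627719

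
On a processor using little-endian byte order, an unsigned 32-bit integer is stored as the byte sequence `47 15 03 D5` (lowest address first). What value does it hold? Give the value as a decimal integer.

Little-endian stores the least-significant byte at the lowest address.
Reassemble most-significant byte first: D5 03 15 47 → 0xD5031547.
0xD5031547 = 3573749063.

3573749063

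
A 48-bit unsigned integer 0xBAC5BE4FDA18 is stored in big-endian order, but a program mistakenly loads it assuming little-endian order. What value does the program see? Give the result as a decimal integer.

27325919839674

Stored big-endian, the bytes at ascending addresses are BA C5 BE 4F DA 18.
Read back as little-endian, the first byte is least significant, giving 0x18DA4FBEC5BA.
0x18DA4FBEC5BA = 27325919839674.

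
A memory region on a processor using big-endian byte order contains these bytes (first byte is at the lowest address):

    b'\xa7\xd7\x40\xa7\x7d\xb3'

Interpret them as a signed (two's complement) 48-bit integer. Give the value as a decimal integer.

Big-endian: lowest address holds the most-significant byte.
The bytes are already most-significant first: 0xA7D740A77DB3.
Top bit is set, so as a signed 48-bit value this is 0xA7D740A77DB3 − 2^48 = -96932032184909.

-96932032184909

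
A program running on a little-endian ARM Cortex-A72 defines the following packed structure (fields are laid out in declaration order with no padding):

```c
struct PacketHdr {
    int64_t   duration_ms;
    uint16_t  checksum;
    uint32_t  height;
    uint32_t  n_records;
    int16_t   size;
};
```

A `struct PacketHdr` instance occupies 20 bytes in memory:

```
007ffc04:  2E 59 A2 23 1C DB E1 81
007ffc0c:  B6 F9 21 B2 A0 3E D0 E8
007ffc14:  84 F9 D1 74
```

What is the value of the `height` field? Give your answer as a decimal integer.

1050718753

`height` follows `duration_ms` (8 B), `checksum` (2 B), so it starts at offset 8 + 2 = 10 and occupies 4 bytes.
Bytes at offsets 10..13: 21 B2 A0 3E.
Little-endian stores the least-significant byte at the lowest address.
Reassemble most-significant byte first: 3E A0 B2 21 → 0x3EA0B221.
0x3EA0B221 = 1050718753.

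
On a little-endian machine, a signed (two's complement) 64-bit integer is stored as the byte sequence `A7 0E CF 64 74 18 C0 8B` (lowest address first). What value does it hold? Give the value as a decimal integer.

-8376668418722558297

In little-endian order the low byte comes first in memory.
Reassemble most-significant byte first: 8B C0 18 74 64 CF 0E A7 → 0x8BC0187464CF0EA7.
Top bit is set, so as a signed 64-bit value this is 0x8BC0187464CF0EA7 − 2^64 = -8376668418722558297.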